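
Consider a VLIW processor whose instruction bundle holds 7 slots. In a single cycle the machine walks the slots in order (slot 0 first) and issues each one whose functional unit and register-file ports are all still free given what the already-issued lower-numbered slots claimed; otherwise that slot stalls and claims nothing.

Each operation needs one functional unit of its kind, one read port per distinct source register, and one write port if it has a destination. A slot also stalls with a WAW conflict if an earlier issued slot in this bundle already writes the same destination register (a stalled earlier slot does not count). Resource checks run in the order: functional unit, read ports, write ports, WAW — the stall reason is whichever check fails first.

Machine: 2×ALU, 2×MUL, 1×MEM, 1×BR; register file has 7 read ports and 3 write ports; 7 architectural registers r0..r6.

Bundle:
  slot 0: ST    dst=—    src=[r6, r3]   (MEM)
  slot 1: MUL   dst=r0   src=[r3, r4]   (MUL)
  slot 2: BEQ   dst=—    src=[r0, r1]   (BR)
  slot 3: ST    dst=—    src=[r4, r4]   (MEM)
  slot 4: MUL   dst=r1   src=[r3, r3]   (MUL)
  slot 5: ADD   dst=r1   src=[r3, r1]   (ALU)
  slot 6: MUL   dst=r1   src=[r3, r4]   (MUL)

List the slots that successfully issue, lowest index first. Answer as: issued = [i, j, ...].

issued = [0, 1, 2, 4]

slot 0 (MEM): ISSUE — free A2,Mu2,Ld0,B1 rp5 wp3
slot 1 (MUL): ISSUE — free A2,Mu1,Ld0,B1 rp3 wp2
slot 2 (BR): ISSUE — free A2,Mu1,Ld0,B0 rp1 wp2
slot 3 (MEM): stall FU — free A2,Mu1,Ld0,B0 rp1 wp2
slot 4 (MUL): ISSUE — free A2,Mu0,Ld0,B0 rp0 wp1
slot 5 (ALU): stall RD_PORT — free A2,Mu0,Ld0,B0 rp0 wp1
slot 6 (MUL): stall FU — free A2,Mu0,Ld0,B0 rp0 wp1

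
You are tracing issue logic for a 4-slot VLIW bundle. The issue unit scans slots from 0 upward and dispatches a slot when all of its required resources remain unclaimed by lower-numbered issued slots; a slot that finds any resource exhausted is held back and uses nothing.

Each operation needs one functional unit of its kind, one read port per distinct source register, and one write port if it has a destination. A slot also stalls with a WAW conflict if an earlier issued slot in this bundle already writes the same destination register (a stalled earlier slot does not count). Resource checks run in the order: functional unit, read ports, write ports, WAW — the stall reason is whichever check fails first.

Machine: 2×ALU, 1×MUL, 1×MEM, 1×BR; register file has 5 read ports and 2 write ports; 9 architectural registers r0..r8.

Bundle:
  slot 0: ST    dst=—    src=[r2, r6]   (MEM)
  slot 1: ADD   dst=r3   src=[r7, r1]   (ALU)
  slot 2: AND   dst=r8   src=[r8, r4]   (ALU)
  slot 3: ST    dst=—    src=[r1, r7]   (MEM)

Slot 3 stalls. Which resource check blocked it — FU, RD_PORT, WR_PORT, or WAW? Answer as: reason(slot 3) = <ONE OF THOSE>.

slot 0 (MEM): ISSUE — free A2,Mu1,Ld0,B1 rp3 wp2
slot 1 (ALU): ISSUE — free A1,Mu1,Ld0,B1 rp1 wp1
slot 2 (ALU): stall RD_PORT — free A1,Mu1,Ld0,B1 rp1 wp1
slot 3 (MEM): stall FU — free A1,Mu1,Ld0,B1 rp1 wp1

reason(slot 3) = FU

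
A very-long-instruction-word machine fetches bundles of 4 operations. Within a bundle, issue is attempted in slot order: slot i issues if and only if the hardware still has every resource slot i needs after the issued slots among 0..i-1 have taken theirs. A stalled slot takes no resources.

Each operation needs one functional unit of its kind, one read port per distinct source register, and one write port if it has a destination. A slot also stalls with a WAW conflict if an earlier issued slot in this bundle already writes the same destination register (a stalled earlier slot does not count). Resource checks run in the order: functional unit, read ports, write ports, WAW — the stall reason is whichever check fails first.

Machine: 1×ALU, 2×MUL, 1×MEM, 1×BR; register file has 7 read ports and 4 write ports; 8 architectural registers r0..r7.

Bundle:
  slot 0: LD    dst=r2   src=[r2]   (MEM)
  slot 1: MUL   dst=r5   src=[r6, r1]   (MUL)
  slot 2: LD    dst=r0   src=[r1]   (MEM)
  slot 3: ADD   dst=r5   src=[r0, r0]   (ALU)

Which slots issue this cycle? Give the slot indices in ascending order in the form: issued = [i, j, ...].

#0 MEM src=r2 dispatched  <A:1 Mu:2 Ld:0 B:1 rd:6 wr:3>
#1 MUL src=r6,r1 dispatched  <A:1 Mu:1 Ld:0 B:1 rd:4 wr:2>
#2 MEM src=r1 held:FU  <A:1 Mu:1 Ld:0 B:1 rd:4 wr:2>
#3 ALU src=r0,r0 held:WAW  <A:1 Mu:1 Ld:0 B:1 rd:4 wr:2>

issued = [0, 1]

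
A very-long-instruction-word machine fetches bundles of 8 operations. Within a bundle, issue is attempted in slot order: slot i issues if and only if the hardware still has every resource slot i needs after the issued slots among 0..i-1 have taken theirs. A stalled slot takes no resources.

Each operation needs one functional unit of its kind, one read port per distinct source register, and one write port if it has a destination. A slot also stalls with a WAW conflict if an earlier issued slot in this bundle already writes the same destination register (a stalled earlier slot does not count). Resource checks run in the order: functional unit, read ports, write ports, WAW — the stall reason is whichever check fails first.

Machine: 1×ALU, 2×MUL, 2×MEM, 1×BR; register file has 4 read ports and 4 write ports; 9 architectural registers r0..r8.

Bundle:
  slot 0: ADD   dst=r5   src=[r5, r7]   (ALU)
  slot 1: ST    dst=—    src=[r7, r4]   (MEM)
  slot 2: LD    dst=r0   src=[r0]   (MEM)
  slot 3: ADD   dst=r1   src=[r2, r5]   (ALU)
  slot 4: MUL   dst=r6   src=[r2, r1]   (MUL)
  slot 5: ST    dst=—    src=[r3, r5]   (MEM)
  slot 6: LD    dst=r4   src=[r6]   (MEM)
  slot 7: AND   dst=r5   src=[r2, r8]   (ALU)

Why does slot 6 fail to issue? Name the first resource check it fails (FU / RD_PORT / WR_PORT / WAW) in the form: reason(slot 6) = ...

reason(slot 6) = RD_PORT

[0] ALU needs rd=2 wr=1: ok; after: ALU=0 MUL=2 MEM=2 BR=1, R=2, W=3
[1] MEM needs rd=2 wr=0: ok; after: ALU=0 MUL=2 MEM=1 BR=1, R=0, W=3
[2] MEM needs rd=1 wr=1: RD_PORT; after: ALU=0 MUL=2 MEM=1 BR=1, R=0, W=3
[3] ALU needs rd=2 wr=1: FU; after: ALU=0 MUL=2 MEM=1 BR=1, R=0, W=3
[4] MUL needs rd=2 wr=1: RD_PORT; after: ALU=0 MUL=2 MEM=1 BR=1, R=0, W=3
[5] MEM needs rd=2 wr=0: RD_PORT; after: ALU=0 MUL=2 MEM=1 BR=1, R=0, W=3
[6] MEM needs rd=1 wr=1: RD_PORT; after: ALU=0 MUL=2 MEM=1 BR=1, R=0, W=3
[7] ALU needs rd=2 wr=1: FU; after: ALU=0 MUL=2 MEM=1 BR=1, R=0, W=3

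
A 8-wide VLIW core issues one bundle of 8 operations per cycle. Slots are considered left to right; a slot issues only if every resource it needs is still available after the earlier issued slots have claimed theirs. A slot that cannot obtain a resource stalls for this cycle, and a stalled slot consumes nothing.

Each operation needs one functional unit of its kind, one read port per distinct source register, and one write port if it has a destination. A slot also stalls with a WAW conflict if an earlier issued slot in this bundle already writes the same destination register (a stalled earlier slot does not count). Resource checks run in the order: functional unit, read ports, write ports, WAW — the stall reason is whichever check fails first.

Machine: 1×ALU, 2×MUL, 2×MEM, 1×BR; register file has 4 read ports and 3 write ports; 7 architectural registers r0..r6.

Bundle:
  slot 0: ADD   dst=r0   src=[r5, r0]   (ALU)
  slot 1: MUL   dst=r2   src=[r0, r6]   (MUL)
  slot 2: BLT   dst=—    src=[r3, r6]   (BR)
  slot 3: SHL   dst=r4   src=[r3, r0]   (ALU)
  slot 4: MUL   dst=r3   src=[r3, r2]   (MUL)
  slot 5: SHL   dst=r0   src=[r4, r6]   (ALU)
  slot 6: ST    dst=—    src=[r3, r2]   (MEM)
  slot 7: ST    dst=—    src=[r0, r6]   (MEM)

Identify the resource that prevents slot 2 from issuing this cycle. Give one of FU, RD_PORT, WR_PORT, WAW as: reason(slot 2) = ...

reason(slot 2) = RD_PORT

  0. ALU→r0 ⇒ go  {0A/2Mu/2Ld/1B | 2r 2w}
  1. MUL→r2 ⇒ go  {0A/1Mu/2Ld/1B | 0r 1w}
  2. BR ⇒ no(RD_PORT)  {0A/1Mu/2Ld/1B | 0r 1w}
  3. ALU→r4 ⇒ no(FU)  {0A/1Mu/2Ld/1B | 0r 1w}
  4. MUL→r3 ⇒ no(RD_PORT)  {0A/1Mu/2Ld/1B | 0r 1w}
  5. ALU→r0 ⇒ no(FU)  {0A/1Mu/2Ld/1B | 0r 1w}
  6. MEM ⇒ no(RD_PORT)  {0A/1Mu/2Ld/1B | 0r 1w}
  7. MEM ⇒ no(RD_PORT)  {0A/1Mu/2Ld/1B | 0r 1w}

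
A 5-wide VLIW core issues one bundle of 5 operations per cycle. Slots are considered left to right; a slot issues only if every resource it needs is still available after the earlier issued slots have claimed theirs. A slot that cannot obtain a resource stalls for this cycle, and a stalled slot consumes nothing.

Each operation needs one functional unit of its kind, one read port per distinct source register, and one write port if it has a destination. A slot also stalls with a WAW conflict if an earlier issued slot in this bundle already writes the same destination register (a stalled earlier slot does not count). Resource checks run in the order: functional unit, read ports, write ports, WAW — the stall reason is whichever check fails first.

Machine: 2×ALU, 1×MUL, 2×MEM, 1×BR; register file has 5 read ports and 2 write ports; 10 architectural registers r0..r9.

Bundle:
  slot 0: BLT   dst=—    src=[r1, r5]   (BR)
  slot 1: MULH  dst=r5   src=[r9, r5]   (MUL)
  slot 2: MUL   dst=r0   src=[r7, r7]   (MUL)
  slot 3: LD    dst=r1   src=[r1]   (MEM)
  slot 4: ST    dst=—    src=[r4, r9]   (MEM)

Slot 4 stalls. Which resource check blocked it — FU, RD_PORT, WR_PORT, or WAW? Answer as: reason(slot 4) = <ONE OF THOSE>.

reason(slot 4) = RD_PORT

(0) want 1×BR +2rd +0wr — yes → AL2|MU1|ME2|BR0|rd3|wr2
(1) want 1×MUL +2rd +1wr — yes → AL2|MU0|ME2|BR0|rd1|wr1
(2) want 1×MUL +1rd +1wr — FU → AL2|MU0|ME2|BR0|rd1|wr1
(3) want 1×MEM +1rd +1wr — yes → AL2|MU0|ME1|BR0|rd0|wr0
(4) want 1×MEM +2rd +0wr — RD_PORT → AL2|MU0|ME1|BR0|rd0|wr0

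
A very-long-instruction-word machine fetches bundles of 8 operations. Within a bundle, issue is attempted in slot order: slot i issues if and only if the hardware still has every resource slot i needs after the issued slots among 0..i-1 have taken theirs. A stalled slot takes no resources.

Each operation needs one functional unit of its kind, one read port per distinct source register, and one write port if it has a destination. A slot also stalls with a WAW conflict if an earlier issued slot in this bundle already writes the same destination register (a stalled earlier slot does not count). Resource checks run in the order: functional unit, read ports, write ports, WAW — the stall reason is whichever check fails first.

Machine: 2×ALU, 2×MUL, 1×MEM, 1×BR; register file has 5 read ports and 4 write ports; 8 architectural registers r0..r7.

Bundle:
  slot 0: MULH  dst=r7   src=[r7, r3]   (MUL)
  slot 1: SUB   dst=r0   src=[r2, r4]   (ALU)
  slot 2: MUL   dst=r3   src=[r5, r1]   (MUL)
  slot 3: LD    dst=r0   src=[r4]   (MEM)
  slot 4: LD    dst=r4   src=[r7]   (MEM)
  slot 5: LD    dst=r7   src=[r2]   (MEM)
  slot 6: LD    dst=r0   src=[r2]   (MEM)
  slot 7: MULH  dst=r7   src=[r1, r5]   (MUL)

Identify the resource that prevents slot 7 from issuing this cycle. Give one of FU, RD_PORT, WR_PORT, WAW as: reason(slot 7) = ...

#0 MUL src=r7,r3 dispatched  <A:2 Mu:1 Ld:1 B:1 rd:3 wr:3>
#1 ALU src=r2,r4 dispatched  <A:1 Mu:1 Ld:1 B:1 rd:1 wr:2>
#2 MUL src=r5,r1 held:RD_PORT  <A:1 Mu:1 Ld:1 B:1 rd:1 wr:2>
#3 MEM src=r4 held:WAW  <A:1 Mu:1 Ld:1 B:1 rd:1 wr:2>
#4 MEM src=r7 dispatched  <A:1 Mu:1 Ld:0 B:1 rd:0 wr:1>
#5 MEM src=r2 held:FU  <A:1 Mu:1 Ld:0 B:1 rd:0 wr:1>
#6 MEM src=r2 held:FU  <A:1 Mu:1 Ld:0 B:1 rd:0 wr:1>
#7 MUL src=r1,r5 held:RD_PORT  <A:1 Mu:1 Ld:0 B:1 rd:0 wr:1>

reason(slot 7) = RD_PORT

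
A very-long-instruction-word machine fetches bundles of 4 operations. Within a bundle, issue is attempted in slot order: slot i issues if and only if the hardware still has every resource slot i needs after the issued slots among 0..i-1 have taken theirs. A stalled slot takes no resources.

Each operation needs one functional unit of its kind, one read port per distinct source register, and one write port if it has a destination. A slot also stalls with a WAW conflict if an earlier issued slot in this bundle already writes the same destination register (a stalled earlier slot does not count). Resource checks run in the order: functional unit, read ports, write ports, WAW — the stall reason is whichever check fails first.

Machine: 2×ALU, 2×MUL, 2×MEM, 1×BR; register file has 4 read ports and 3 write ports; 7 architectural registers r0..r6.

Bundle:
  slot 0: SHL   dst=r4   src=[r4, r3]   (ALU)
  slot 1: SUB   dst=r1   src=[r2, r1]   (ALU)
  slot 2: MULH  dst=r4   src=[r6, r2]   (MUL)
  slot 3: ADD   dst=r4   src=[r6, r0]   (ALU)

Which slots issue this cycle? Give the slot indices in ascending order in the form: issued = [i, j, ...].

  0. ALU→r4 ⇒ go  {1A/2Mu/2Ld/1B | 2r 2w}
  1. ALU→r1 ⇒ go  {0A/2Mu/2Ld/1B | 0r 1w}
  2. MUL→r4 ⇒ no(RD_PORT)  {0A/2Mu/2Ld/1B | 0r 1w}
  3. ALU→r4 ⇒ no(FU)  {0A/2Mu/2Ld/1B | 0r 1w}

issued = [0, 1]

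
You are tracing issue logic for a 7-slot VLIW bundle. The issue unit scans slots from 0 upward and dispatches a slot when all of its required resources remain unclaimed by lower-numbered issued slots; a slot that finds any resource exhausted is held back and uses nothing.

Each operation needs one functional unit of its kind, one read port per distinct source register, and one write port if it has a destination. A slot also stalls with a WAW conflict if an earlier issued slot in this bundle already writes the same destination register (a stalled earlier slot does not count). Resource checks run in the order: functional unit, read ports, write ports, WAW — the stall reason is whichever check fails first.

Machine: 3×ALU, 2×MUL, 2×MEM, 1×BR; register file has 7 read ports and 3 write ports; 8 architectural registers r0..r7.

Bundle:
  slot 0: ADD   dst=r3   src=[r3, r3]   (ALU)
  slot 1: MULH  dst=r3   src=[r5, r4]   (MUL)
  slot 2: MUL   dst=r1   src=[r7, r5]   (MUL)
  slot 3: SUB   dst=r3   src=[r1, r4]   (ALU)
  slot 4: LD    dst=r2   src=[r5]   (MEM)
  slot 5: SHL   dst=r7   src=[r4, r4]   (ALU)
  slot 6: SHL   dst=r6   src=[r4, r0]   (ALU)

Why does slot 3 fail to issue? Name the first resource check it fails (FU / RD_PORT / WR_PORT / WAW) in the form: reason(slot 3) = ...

[0] ALU needs rd=1 wr=1: ok; after: ALU=2 MUL=2 MEM=2 BR=1, R=6, W=2
[1] MUL needs rd=2 wr=1: WAW; after: ALU=2 MUL=2 MEM=2 BR=1, R=6, W=2
[2] MUL needs rd=2 wr=1: ok; after: ALU=2 MUL=1 MEM=2 BR=1, R=4, W=1
[3] ALU needs rd=2 wr=1: WAW; after: ALU=2 MUL=1 MEM=2 BR=1, R=4, W=1
[4] MEM needs rd=1 wr=1: ok; after: ALU=2 MUL=1 MEM=1 BR=1, R=3, W=0
[5] ALU needs rd=1 wr=1: WR_PORT; after: ALU=2 MUL=1 MEM=1 BR=1, R=3, W=0
[6] ALU needs rd=2 wr=1: WR_PORT; after: ALU=2 MUL=1 MEM=1 BR=1, R=3, W=0

reason(slot 3) = WAW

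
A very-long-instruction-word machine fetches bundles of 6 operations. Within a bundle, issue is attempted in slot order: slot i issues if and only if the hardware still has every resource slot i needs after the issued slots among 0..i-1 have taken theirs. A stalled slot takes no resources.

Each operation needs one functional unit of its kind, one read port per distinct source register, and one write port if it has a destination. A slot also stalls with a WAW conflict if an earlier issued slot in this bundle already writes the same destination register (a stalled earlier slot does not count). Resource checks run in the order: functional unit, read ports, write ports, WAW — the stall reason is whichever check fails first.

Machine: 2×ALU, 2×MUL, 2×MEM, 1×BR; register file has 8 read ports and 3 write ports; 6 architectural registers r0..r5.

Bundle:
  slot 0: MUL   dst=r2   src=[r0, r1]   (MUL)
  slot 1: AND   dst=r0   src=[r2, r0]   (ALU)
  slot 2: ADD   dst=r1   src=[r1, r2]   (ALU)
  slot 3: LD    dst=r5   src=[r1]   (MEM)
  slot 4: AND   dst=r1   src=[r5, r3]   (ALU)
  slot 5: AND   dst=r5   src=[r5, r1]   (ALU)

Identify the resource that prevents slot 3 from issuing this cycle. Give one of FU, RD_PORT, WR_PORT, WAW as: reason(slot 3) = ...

reason(slot 3) = WR_PORT

slot 0 (MUL): ISSUE — free A2,Mu1,Ld2,B1 rp6 wp2
slot 1 (ALU): ISSUE — free A1,Mu1,Ld2,B1 rp4 wp1
slot 2 (ALU): ISSUE — free A0,Mu1,Ld2,B1 rp2 wp0
slot 3 (MEM): stall WR_PORT — free A0,Mu1,Ld2,B1 rp2 wp0
slot 4 (ALU): stall FU — free A0,Mu1,Ld2,B1 rp2 wp0
slot 5 (ALU): stall FU — free A0,Mu1,Ld2,B1 rp2 wp0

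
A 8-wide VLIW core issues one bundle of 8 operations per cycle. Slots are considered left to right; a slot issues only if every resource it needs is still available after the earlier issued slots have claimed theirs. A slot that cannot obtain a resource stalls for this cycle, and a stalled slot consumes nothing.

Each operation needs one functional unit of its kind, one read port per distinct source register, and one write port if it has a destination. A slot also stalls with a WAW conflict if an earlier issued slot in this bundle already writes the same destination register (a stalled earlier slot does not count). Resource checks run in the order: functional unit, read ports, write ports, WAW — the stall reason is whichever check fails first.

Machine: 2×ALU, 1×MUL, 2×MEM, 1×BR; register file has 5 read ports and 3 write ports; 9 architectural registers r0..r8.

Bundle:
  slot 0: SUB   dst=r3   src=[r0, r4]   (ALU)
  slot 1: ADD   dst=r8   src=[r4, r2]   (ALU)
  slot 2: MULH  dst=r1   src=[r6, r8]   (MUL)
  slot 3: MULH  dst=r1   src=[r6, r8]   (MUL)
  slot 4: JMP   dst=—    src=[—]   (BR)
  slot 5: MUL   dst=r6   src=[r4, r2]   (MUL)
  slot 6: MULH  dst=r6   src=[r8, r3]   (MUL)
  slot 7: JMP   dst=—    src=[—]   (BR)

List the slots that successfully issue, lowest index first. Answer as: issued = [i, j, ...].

(0) want 1×ALU +2rd +1wr — yes → AL1|MU1|ME2|BR1|rd3|wr2
(1) want 1×ALU +2rd +1wr — yes → AL0|MU1|ME2|BR1|rd1|wr1
(2) want 1×MUL +2rd +1wr — RD_PORT → AL0|MU1|ME2|BR1|rd1|wr1
(3) want 1×MUL +2rd +1wr — RD_PORT → AL0|MU1|ME2|BR1|rd1|wr1
(4) want 1×BR +0rd +0wr — yes → AL0|MU1|ME2|BR0|rd1|wr1
(5) want 1×MUL +2rd +1wr — RD_PORT → AL0|MU1|ME2|BR0|rd1|wr1
(6) want 1×MUL +2rd +1wr — RD_PORT → AL0|MU1|ME2|BR0|rd1|wr1
(7) want 1×BR +0rd +0wr — FU → AL0|MU1|ME2|BR0|rd1|wr1

issued = [0, 1, 4]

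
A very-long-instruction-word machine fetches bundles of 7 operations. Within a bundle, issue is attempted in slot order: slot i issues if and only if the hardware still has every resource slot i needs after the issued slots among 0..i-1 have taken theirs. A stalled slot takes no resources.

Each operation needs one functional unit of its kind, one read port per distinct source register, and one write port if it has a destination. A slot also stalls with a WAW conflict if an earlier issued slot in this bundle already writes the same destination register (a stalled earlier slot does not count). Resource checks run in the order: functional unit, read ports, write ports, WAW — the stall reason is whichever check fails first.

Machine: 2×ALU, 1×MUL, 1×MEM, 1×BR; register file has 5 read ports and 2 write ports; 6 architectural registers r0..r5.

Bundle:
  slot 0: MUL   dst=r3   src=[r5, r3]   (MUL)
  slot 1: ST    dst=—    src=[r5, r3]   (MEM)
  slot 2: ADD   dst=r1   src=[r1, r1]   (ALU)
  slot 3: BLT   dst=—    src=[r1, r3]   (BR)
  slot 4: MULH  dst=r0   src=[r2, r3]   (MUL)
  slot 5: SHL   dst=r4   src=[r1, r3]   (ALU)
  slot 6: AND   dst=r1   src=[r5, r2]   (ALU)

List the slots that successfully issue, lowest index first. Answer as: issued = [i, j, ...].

issued = [0, 1, 2]

#0 MUL src=r5,r3 dispatched  <A:2 Mu:0 Ld:1 B:1 rd:3 wr:1>
#1 MEM src=r5,r3 dispatched  <A:2 Mu:0 Ld:0 B:1 rd:1 wr:1>
#2 ALU src=r1,r1 dispatched  <A:1 Mu:0 Ld:0 B:1 rd:0 wr:0>
#3 BR src=r1,r3 held:RD_PORT  <A:1 Mu:0 Ld:0 B:1 rd:0 wr:0>
#4 MUL src=r2,r3 held:FU  <A:1 Mu:0 Ld:0 B:1 rd:0 wr:0>
#5 ALU src=r1,r3 held:RD_PORT  <A:1 Mu:0 Ld:0 B:1 rd:0 wr:0>
#6 ALU src=r5,r2 held:RD_PORT  <A:1 Mu:0 Ld:0 B:1 rd:0 wr:0>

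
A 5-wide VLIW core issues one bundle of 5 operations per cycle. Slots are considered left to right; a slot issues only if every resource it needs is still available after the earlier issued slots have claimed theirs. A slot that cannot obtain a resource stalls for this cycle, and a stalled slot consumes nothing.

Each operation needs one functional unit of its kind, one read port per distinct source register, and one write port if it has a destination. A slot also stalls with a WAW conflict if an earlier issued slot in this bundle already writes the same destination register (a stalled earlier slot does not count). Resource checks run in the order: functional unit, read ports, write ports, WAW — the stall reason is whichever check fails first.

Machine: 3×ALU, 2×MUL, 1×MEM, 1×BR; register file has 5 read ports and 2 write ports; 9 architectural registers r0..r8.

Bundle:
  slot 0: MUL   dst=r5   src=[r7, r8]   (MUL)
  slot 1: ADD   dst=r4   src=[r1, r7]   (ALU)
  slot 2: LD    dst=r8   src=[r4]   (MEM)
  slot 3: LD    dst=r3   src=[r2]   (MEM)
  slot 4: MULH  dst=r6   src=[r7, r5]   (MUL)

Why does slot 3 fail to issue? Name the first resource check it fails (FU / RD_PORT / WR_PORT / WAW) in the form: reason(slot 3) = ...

reason(slot 3) = WR_PORT

(0) want 1×MUL +2rd +1wr — yes → AL3|MU1|ME1|BR1|rd3|wr1
(1) want 1×ALU +2rd +1wr — yes → AL2|MU1|ME1|BR1|rd1|wr0
(2) want 1×MEM +1rd +1wr — WR_PORT → AL2|MU1|ME1|BR1|rd1|wr0
(3) want 1×MEM +1rd +1wr — WR_PORT → AL2|MU1|ME1|BR1|rd1|wr0
(4) want 1×MUL +2rd +1wr — RD_PORT → AL2|MU1|ME1|BR1|rd1|wr0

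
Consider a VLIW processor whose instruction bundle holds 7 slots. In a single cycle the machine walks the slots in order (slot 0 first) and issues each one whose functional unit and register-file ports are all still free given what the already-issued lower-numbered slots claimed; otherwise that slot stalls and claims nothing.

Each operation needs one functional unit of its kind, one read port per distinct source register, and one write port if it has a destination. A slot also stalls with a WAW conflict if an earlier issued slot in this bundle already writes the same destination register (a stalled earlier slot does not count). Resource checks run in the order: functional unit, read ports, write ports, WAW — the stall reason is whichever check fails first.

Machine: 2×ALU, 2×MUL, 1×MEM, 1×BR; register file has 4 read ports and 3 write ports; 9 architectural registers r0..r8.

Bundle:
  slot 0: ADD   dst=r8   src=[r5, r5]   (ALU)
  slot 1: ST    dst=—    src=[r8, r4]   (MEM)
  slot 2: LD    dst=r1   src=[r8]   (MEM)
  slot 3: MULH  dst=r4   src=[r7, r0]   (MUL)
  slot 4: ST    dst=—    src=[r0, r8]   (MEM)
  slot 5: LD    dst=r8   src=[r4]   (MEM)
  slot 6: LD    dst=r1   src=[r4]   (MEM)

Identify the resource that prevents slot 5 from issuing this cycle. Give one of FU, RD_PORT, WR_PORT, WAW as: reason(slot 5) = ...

  0. ALU→r8 ⇒ go  {1A/2Mu/1Ld/1B | 3r 2w}
  1. MEM ⇒ go  {1A/2Mu/0Ld/1B | 1r 2w}
  2. MEM→r1 ⇒ no(FU)  {1A/2Mu/0Ld/1B | 1r 2w}
  3. MUL→r4 ⇒ no(RD_PORT)  {1A/2Mu/0Ld/1B | 1r 2w}
  4. MEM ⇒ no(FU)  {1A/2Mu/0Ld/1B | 1r 2w}
  5. MEM→r8 ⇒ no(FU)  {1A/2Mu/0Ld/1B | 1r 2w}
  6. MEM→r1 ⇒ no(FU)  {1A/2Mu/0Ld/1B | 1r 2w}

reason(slot 5) = FU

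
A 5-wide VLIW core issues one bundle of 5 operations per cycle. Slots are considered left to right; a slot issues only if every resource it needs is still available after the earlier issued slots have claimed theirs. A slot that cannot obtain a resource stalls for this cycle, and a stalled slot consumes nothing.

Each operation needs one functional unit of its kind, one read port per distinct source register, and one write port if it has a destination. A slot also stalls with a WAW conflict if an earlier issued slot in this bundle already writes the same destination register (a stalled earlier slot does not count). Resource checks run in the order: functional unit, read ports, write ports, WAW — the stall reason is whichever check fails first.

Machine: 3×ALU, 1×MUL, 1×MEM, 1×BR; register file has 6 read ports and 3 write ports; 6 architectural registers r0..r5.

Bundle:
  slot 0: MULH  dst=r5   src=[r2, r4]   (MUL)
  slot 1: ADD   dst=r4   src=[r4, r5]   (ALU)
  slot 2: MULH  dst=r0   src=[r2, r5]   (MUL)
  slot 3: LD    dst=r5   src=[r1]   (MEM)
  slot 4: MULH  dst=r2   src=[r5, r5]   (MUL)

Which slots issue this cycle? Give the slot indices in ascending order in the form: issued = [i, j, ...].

issued = [0, 1]

(0) want 1×MUL +2rd +1wr — yes → AL3|MU0|ME1|BR1|rd4|wr2
(1) want 1×ALU +2rd +1wr — yes → AL2|MU0|ME1|BR1|rd2|wr1
(2) want 1×MUL +2rd +1wr — FU → AL2|MU0|ME1|BR1|rd2|wr1
(3) want 1×MEM +1rd +1wr — WAW → AL2|MU0|ME1|BR1|rd2|wr1
(4) want 1×MUL +1rd +1wr — FU → AL2|MU0|ME1|BR1|rd2|wr1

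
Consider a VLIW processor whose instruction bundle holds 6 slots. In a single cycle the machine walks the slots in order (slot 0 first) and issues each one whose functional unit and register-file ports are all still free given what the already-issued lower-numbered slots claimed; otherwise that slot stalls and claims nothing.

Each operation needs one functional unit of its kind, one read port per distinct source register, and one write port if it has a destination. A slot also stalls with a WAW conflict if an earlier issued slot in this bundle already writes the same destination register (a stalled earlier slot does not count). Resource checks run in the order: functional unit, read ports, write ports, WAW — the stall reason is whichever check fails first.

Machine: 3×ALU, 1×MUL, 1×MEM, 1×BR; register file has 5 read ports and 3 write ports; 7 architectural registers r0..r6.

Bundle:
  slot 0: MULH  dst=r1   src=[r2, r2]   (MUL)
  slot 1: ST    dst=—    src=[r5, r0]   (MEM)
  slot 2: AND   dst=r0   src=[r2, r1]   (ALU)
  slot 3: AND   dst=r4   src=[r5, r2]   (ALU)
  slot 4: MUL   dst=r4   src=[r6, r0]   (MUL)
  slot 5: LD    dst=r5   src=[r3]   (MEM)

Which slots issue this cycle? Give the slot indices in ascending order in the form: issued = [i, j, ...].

  0. MUL→r1 ⇒ go  {3A/0Mu/1Ld/1B | 4r 2w}
  1. MEM ⇒ go  {3A/0Mu/0Ld/1B | 2r 2w}
  2. ALU→r0 ⇒ go  {2A/0Mu/0Ld/1B | 0r 1w}
  3. ALU→r4 ⇒ no(RD_PORT)  {2A/0Mu/0Ld/1B | 0r 1w}
  4. MUL→r4 ⇒ no(FU)  {2A/0Mu/0Ld/1B | 0r 1w}
  5. MEM→r5 ⇒ no(FU)  {2A/0Mu/0Ld/1B | 0r 1w}

issued = [0, 1, 2]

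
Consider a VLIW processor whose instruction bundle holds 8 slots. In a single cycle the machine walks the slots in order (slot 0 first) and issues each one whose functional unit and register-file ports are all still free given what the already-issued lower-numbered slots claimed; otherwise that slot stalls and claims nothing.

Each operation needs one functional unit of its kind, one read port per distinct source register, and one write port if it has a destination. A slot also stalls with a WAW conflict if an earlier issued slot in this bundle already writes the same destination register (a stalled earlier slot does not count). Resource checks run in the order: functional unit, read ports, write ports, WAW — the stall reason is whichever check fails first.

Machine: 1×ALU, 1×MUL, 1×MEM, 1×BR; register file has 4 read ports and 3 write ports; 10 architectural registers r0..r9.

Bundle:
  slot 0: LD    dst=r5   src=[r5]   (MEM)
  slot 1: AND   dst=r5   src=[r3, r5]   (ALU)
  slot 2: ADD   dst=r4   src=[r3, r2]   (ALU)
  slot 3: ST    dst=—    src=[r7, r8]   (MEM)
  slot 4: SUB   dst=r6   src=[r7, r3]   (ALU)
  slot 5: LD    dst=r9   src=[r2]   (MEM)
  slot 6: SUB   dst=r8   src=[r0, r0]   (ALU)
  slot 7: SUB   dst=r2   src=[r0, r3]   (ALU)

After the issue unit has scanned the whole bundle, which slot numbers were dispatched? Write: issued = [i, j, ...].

#0 MEM src=r5 dispatched  <A:1 Mu:1 Ld:0 B:1 rd:3 wr:2>
#1 ALU src=r3,r5 held:WAW  <A:1 Mu:1 Ld:0 B:1 rd:3 wr:2>
#2 ALU src=r3,r2 dispatched  <A:0 Mu:1 Ld:0 B:1 rd:1 wr:1>
#3 MEM src=r7,r8 held:FU  <A:0 Mu:1 Ld:0 B:1 rd:1 wr:1>
#4 ALU src=r7,r3 held:FU  <A:0 Mu:1 Ld:0 B:1 rd:1 wr:1>
#5 MEM src=r2 held:FU  <A:0 Mu:1 Ld:0 B:1 rd:1 wr:1>
#6 ALU src=r0,r0 held:FU  <A:0 Mu:1 Ld:0 B:1 rd:1 wr:1>
#7 ALU src=r0,r3 held:FU  <A:0 Mu:1 Ld:0 B:1 rd:1 wr:1>

issued = [0, 2]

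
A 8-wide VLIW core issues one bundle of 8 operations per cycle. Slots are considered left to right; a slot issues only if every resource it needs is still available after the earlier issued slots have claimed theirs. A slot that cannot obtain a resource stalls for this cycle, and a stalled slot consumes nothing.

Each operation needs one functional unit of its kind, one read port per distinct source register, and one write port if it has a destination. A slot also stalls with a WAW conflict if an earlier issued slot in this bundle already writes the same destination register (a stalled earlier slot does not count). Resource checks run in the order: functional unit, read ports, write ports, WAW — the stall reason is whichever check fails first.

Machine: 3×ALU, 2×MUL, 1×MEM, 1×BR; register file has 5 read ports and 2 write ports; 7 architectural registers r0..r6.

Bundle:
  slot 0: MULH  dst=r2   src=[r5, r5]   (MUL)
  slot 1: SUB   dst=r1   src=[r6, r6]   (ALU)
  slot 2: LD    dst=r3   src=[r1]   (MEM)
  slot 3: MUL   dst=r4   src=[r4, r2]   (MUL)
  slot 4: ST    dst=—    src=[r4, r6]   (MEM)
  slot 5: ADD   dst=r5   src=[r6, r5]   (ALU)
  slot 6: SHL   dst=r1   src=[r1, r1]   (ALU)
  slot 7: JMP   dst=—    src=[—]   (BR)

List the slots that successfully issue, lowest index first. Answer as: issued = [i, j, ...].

slot 0 (MUL): ISSUE — free A3,Mu1,Ld1,B1 rp4 wp1
slot 1 (ALU): ISSUE — free A2,Mu1,Ld1,B1 rp3 wp0
slot 2 (MEM): stall WR_PORT — free A2,Mu1,Ld1,B1 rp3 wp0
slot 3 (MUL): stall WR_PORT — free A2,Mu1,Ld1,B1 rp3 wp0
slot 4 (MEM): ISSUE — free A2,Mu1,Ld0,B1 rp1 wp0
slot 5 (ALU): stall RD_PORT — free A2,Mu1,Ld0,B1 rp1 wp0
slot 6 (ALU): stall WR_PORT — free A2,Mu1,Ld0,B1 rp1 wp0
slot 7 (BR): ISSUE — free A2,Mu1,Ld0,B0 rp1 wp0

issued = [0, 1, 4, 7]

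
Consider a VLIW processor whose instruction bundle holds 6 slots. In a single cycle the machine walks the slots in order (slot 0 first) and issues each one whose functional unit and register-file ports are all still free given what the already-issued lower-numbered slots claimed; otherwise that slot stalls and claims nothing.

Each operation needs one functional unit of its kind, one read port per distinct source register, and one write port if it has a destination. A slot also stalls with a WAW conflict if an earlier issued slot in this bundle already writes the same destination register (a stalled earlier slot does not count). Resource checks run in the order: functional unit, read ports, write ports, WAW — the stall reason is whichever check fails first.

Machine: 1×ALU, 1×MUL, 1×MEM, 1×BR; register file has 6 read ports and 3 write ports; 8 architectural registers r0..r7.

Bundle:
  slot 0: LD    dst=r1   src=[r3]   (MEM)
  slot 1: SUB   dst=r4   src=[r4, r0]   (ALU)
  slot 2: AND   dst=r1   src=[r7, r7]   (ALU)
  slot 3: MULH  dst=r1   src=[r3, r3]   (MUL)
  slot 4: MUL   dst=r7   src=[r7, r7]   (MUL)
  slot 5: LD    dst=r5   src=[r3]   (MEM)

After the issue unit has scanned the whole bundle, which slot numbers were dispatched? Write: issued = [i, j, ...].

issued = [0, 1, 4]

[0] MEM needs rd=1 wr=1: ok; after: ALU=1 MUL=1 MEM=0 BR=1, R=5, W=2
[1] ALU needs rd=2 wr=1: ok; after: ALU=0 MUL=1 MEM=0 BR=1, R=3, W=1
[2] ALU needs rd=1 wr=1: FU; after: ALU=0 MUL=1 MEM=0 BR=1, R=3, W=1
[3] MUL needs rd=1 wr=1: WAW; after: ALU=0 MUL=1 MEM=0 BR=1, R=3, W=1
[4] MUL needs rd=1 wr=1: ok; after: ALU=0 MUL=0 MEM=0 BR=1, R=2, W=0
[5] MEM needs rd=1 wr=1: FU; after: ALU=0 MUL=0 MEM=0 BR=1, R=2, W=0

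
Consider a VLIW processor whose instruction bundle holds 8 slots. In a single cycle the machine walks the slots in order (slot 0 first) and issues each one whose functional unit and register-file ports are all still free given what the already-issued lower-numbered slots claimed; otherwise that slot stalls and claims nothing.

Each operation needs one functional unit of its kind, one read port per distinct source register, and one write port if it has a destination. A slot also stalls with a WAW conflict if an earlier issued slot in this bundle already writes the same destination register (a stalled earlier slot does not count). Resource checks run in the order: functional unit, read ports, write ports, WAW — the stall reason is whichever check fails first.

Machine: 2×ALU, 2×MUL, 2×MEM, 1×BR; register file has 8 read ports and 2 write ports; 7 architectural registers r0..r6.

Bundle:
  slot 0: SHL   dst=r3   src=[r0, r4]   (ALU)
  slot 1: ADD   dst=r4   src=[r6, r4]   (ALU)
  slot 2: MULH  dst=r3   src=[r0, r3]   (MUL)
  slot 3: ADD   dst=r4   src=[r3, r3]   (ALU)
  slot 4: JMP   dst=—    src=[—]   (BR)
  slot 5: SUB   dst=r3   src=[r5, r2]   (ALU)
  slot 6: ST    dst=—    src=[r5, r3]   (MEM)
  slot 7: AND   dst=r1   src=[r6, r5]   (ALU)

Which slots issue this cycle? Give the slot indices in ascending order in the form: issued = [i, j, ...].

[0] ALU needs rd=2 wr=1: ok; after: ALU=1 MUL=2 MEM=2 BR=1, R=6, W=1
[1] ALU needs rd=2 wr=1: ok; after: ALU=0 MUL=2 MEM=2 BR=1, R=4, W=0
[2] MUL needs rd=2 wr=1: WR_PORT; after: ALU=0 MUL=2 MEM=2 BR=1, R=4, W=0
[3] ALU needs rd=1 wr=1: FU; after: ALU=0 MUL=2 MEM=2 BR=1, R=4, W=0
[4] BR needs rd=0 wr=0: ok; after: ALU=0 MUL=2 MEM=2 BR=0, R=4, W=0
[5] ALU needs rd=2 wr=1: FU; after: ALU=0 MUL=2 MEM=2 BR=0, R=4, W=0
[6] MEM needs rd=2 wr=0: ok; after: ALU=0 MUL=2 MEM=1 BR=0, R=2, W=0
[7] ALU needs rd=2 wr=1: FU; after: ALU=0 MUL=2 MEM=1 BR=0, R=2, W=0

issued = [0, 1, 4, 6]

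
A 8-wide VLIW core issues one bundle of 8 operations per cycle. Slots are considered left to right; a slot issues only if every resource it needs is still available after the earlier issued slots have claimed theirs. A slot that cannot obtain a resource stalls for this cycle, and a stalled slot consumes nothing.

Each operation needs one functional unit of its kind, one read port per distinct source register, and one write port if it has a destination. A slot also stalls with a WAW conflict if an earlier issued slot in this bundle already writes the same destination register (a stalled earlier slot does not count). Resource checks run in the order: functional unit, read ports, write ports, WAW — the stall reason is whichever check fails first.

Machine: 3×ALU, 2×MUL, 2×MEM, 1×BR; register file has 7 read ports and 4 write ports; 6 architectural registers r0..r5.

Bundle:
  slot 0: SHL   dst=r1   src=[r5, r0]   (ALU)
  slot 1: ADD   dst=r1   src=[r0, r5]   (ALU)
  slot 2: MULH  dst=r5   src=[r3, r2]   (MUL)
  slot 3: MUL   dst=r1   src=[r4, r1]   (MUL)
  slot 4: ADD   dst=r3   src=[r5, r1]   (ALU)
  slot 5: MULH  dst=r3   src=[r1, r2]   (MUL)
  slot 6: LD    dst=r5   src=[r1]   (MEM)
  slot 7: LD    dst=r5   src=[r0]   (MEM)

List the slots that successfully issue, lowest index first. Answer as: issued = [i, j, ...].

issued = [0, 2, 4]

[0] ALU needs rd=2 wr=1: ok; after: ALU=2 MUL=2 MEM=2 BR=1, R=5, W=3
[1] ALU needs rd=2 wr=1: WAW; after: ALU=2 MUL=2 MEM=2 BR=1, R=5, W=3
[2] MUL needs rd=2 wr=1: ok; after: ALU=2 MUL=1 MEM=2 BR=1, R=3, W=2
[3] MUL needs rd=2 wr=1: WAW; after: ALU=2 MUL=1 MEM=2 BR=1, R=3, W=2
[4] ALU needs rd=2 wr=1: ok; after: ALU=1 MUL=1 MEM=2 BR=1, R=1, W=1
[5] MUL needs rd=2 wr=1: RD_PORT; after: ALU=1 MUL=1 MEM=2 BR=1, R=1, W=1
[6] MEM needs rd=1 wr=1: WAW; after: ALU=1 MUL=1 MEM=2 BR=1, R=1, W=1
[7] MEM needs rd=1 wr=1: WAW; after: ALU=1 MUL=1 MEM=2 BR=1, R=1, W=1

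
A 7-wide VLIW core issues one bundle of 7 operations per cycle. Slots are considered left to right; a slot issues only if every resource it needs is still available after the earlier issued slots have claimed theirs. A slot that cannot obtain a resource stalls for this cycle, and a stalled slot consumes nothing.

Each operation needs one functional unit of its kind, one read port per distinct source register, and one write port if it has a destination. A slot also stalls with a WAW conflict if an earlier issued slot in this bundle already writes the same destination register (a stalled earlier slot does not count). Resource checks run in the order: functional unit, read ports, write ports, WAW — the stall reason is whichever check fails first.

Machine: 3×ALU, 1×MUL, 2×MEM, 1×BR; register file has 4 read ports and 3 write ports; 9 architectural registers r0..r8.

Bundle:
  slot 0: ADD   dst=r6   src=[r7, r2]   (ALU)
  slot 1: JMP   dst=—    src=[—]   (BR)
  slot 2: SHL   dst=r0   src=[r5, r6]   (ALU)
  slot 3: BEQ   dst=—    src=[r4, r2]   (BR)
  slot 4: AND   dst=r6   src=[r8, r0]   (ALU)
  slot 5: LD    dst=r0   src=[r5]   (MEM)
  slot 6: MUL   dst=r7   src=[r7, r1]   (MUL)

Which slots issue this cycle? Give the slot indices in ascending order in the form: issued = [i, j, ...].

issued = [0, 1, 2]

#0 ALU src=r7,r2 dispatched  <A:2 Mu:1 Ld:2 B:1 rd:2 wr:2>
#1 BR src=- dispatched  <A:2 Mu:1 Ld:2 B:0 rd:2 wr:2>
#2 ALU src=r5,r6 dispatched  <A:1 Mu:1 Ld:2 B:0 rd:0 wr:1>
#3 BR src=r4,r2 held:FU  <A:1 Mu:1 Ld:2 B:0 rd:0 wr:1>
#4 ALU src=r8,r0 held:RD_PORT  <A:1 Mu:1 Ld:2 B:0 rd:0 wr:1>
#5 MEM src=r5 held:RD_PORT  <A:1 Mu:1 Ld:2 B:0 rd:0 wr:1>
#6 MUL src=r7,r1 held:RD_PORT  <A:1 Mu:1 Ld:2 B:0 rd:0 wr:1>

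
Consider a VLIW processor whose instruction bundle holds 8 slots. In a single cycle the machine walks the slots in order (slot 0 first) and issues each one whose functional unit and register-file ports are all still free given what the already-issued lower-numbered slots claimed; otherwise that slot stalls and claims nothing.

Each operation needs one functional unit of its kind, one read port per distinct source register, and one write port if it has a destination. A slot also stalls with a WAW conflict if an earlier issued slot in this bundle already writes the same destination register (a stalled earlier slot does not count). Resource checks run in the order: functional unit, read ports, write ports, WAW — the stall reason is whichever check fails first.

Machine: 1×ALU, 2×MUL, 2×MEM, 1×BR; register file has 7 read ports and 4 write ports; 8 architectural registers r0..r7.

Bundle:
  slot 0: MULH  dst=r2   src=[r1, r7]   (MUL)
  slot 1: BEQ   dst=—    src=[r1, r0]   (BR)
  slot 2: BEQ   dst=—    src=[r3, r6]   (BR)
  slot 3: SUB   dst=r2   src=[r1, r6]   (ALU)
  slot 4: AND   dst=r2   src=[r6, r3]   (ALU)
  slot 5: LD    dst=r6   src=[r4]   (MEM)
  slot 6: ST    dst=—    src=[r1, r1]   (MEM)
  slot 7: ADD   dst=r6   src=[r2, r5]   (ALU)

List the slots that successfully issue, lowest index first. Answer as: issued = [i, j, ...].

[0] MUL needs rd=2 wr=1: ok; after: ALU=1 MUL=1 MEM=2 BR=1, R=5, W=3
[1] BR needs rd=2 wr=0: ok; after: ALU=1 MUL=1 MEM=2 BR=0, R=3, W=3
[2] BR needs rd=2 wr=0: FU; after: ALU=1 MUL=1 MEM=2 BR=0, R=3, W=3
[3] ALU needs rd=2 wr=1: WAW; after: ALU=1 MUL=1 MEM=2 BR=0, R=3, W=3
[4] ALU needs rd=2 wr=1: WAW; after: ALU=1 MUL=1 MEM=2 BR=0, R=3, W=3
[5] MEM needs rd=1 wr=1: ok; after: ALU=1 MUL=1 MEM=1 BR=0, R=2, W=2
[6] MEM needs rd=1 wr=0: ok; after: ALU=1 MUL=1 MEM=0 BR=0, R=1, W=2
[7] ALU needs rd=2 wr=1: RD_PORT; after: ALU=1 MUL=1 MEM=0 BR=0, R=1, W=2

issued = [0, 1, 5, 6]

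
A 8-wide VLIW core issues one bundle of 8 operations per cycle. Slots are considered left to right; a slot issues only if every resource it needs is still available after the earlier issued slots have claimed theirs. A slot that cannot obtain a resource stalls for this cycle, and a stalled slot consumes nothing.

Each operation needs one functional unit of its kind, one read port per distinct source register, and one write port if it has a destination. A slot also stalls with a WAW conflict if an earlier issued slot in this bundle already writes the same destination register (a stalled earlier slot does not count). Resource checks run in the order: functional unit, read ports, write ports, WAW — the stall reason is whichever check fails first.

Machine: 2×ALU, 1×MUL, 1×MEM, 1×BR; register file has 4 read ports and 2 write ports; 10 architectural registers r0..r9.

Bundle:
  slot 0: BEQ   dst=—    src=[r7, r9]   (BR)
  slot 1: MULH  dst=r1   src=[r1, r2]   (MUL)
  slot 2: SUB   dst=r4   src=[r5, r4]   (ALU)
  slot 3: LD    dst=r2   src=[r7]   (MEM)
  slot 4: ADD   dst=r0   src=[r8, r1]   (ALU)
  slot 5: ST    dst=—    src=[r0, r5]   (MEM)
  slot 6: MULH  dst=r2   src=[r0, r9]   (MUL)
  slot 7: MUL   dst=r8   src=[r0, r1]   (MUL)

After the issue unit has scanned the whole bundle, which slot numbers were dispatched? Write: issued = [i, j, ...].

issued = [0, 1]

[0] BR needs rd=2 wr=0: ok; after: ALU=2 MUL=1 MEM=1 BR=0, R=2, W=2
[1] MUL needs rd=2 wr=1: ok; after: ALU=2 MUL=0 MEM=1 BR=0, R=0, W=1
[2] ALU needs rd=2 wr=1: RD_PORT; after: ALU=2 MUL=0 MEM=1 BR=0, R=0, W=1
[3] MEM needs rd=1 wr=1: RD_PORT; after: ALU=2 MUL=0 MEM=1 BR=0, R=0, W=1
[4] ALU needs rd=2 wr=1: RD_PORT; after: ALU=2 MUL=0 MEM=1 BR=0, R=0, W=1
[5] MEM needs rd=2 wr=0: RD_PORT; after: ALU=2 MUL=0 MEM=1 BR=0, R=0, W=1
[6] MUL needs rd=2 wr=1: FU; after: ALU=2 MUL=0 MEM=1 BR=0, R=0, W=1
[7] MUL needs rd=2 wr=1: FU; after: ALU=2 MUL=0 MEM=1 BR=0, R=0, W=1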